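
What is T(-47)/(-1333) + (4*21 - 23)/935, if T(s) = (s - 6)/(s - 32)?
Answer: 6374172/98462045 ≈ 0.064737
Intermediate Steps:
T(s) = (-6 + s)/(-32 + s)
T(-47)/(-1333) + (4*21 - 23)/935 = ((-6 - 47)/(-32 - 47))/(-1333) + (4*21 - 23)/935 = (-53/(-79))*(-1/1333) + (84 - 23)*(1/935) = -1/79*(-53)*(-1/1333) + 61*(1/935) = (53/79)*(-1/1333) + 61/935 = -53/105307 + 61/935 = 6374172/98462045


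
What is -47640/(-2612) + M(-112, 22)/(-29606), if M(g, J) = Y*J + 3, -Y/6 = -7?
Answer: 352002129/19332718 ≈ 18.208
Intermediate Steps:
Y = 42 (Y = -6*(-7) = 42)
M(g, J) = 3 + 42*J (M(g, J) = 42*J + 3 = 3 + 42*J)
-47640/(-2612) + M(-112, 22)/(-29606) = -47640/(-2612) + (3 + 42*22)/(-29606) = -47640*(-1/2612) + (3 + 924)*(-1/29606) = 11910/653 + 927*(-1/29606) = 11910/653 - 927/29606 = 352002129/19332718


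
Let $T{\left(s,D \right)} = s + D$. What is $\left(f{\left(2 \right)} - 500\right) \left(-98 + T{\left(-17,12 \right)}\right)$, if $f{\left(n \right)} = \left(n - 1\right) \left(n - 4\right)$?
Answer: $51706$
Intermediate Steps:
$T{\left(s,D \right)} = D + s$
$f{\left(n \right)} = \left(-1 + n\right) \left(-4 + n\right)$
$\left(f{\left(2 \right)} - 500\right) \left(-98 + T{\left(-17,12 \right)}\right) = \left(\left(4 + 2^{2} - 10\right) - 500\right) \left(-98 + \left(12 - 17\right)\right) = \left(\left(4 + 4 - 10\right) - 500\right) \left(-98 - 5\right) = \left(-2 - 500\right) \left(-103\right) = \left(-502\right) \left(-103\right) = 51706$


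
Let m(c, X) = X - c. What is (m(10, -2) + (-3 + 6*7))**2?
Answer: 729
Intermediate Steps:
(m(10, -2) + (-3 + 6*7))**2 = ((-2 - 1*10) + (-3 + 6*7))**2 = ((-2 - 10) + (-3 + 42))**2 = (-12 + 39)**2 = 27**2 = 729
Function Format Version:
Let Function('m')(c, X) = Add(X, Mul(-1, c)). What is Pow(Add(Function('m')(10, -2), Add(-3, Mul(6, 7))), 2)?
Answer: 729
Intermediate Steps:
Pow(Add(Function('m')(10, -2), Add(-3, Mul(6, 7))), 2) = Pow(Add(Add(-2, Mul(-1, 10)), Add(-3, Mul(6, 7))), 2) = Pow(Add(Add(-2, -10), Add(-3, 42)), 2) = Pow(Add(-12, 39), 2) = Pow(27, 2) = 729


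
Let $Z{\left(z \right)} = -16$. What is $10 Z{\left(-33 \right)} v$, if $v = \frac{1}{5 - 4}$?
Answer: $-160$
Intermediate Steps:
$v = 1$ ($v = 1^{-1} = 1$)
$10 Z{\left(-33 \right)} v = 10 \left(-16\right) 1 = \left(-160\right) 1 = -160$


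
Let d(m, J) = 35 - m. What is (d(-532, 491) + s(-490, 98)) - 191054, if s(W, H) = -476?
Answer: -190963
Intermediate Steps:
(d(-532, 491) + s(-490, 98)) - 191054 = ((35 - 1*(-532)) - 476) - 191054 = ((35 + 532) - 476) - 191054 = (567 - 476) - 191054 = 91 - 191054 = -190963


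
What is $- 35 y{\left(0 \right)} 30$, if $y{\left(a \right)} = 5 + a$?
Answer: $-5250$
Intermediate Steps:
$- 35 y{\left(0 \right)} 30 = - 35 \left(5 + 0\right) 30 = \left(-35\right) 5 \cdot 30 = \left(-175\right) 30 = -5250$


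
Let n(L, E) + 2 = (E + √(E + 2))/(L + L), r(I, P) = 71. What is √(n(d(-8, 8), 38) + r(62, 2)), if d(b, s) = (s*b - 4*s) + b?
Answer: √(186082 - 26*√10)/52 ≈ 8.2938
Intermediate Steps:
d(b, s) = b - 4*s + b*s (d(b, s) = (b*s - 4*s) + b = (-4*s + b*s) + b = b - 4*s + b*s)
n(L, E) = -2 + (E + √(2 + E))/(2*L) (n(L, E) = -2 + (E + √(E + 2))/(L + L) = -2 + (E + √(2 + E))/((2*L)) = -2 + (E + √(2 + E))*(1/(2*L)) = -2 + (E + √(2 + E))/(2*L))
√(n(d(-8, 8), 38) + r(62, 2)) = √((38 + √(2 + 38) - 4*(-8 - 4*8 - 8*8))/(2*(-8 - 4*8 - 8*8)) + 71) = √((38 + √40 - 4*(-8 - 32 - 64))/(2*(-8 - 32 - 64)) + 71) = √((½)*(38 + 2*√10 - 4*(-104))/(-104) + 71) = √((½)*(-1/104)*(38 + 2*√10 + 416) + 71) = √((½)*(-1/104)*(454 + 2*√10) + 71) = √((-227/104 - √10/104) + 71) = √(7157/104 - √10/104)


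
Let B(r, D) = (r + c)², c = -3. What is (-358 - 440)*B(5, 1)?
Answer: -3192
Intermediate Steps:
B(r, D) = (-3 + r)² (B(r, D) = (r - 3)² = (-3 + r)²)
(-358 - 440)*B(5, 1) = (-358 - 440)*(-3 + 5)² = -798*2² = -798*4 = -3192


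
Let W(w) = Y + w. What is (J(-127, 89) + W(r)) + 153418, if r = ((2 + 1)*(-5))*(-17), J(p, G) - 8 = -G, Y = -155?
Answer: 153437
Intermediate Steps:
J(p, G) = 8 - G
r = 255 (r = (3*(-5))*(-17) = -15*(-17) = 255)
W(w) = -155 + w
(J(-127, 89) + W(r)) + 153418 = ((8 - 1*89) + (-155 + 255)) + 153418 = ((8 - 89) + 100) + 153418 = (-81 + 100) + 153418 = 19 + 153418 = 153437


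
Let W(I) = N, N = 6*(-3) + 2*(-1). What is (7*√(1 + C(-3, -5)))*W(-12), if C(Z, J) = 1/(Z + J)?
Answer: -35*√14 ≈ -130.96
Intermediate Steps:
C(Z, J) = 1/(J + Z)
N = -20 (N = -18 - 2 = -20)
W(I) = -20
(7*√(1 + C(-3, -5)))*W(-12) = (7*√(1 + 1/(-5 - 3)))*(-20) = (7*√(1 + 1/(-8)))*(-20) = (7*√(1 - ⅛))*(-20) = (7*√(7/8))*(-20) = (7*(√14/4))*(-20) = (7*√14/4)*(-20) = -35*√14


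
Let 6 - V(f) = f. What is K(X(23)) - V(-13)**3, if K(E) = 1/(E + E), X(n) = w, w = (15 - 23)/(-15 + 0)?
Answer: -109729/16 ≈ -6858.1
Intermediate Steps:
w = 8/15 (w = -8/(-15) = -8*(-1/15) = 8/15 ≈ 0.53333)
X(n) = 8/15
K(E) = 1/(2*E)
V(f) = 6 - f
K(X(23)) - V(-13)**3 = 1/(2*(8/15)) - (6 - 1*(-13))**3 = (1/2)*(15/8) - (6 + 13)**3 = 15/16 - 1*19**3 = 15/16 - 1*6859 = 15/16 - 6859 = -109729/16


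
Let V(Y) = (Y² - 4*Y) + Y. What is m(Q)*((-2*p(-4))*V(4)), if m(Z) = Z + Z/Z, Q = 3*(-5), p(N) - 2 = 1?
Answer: 336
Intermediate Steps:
p(N) = 3 (p(N) = 2 + 1 = 3)
V(Y) = Y² - 3*Y
Q = -15
m(Z) = 1 + Z (m(Z) = Z + 1 = 1 + Z)
m(Q)*((-2*p(-4))*V(4)) = (1 - 15)*((-2*3)*(4*(-3 + 4))) = -(-84)*4*1 = -(-84)*4 = -14*(-24) = 336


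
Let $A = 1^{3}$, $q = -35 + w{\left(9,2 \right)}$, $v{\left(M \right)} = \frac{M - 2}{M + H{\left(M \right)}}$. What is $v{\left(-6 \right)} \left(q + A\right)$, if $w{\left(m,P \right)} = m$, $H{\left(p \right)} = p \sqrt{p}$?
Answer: $- \frac{100}{21} + \frac{100 i \sqrt{6}}{21} \approx -4.7619 + 11.664 i$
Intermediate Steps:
$H{\left(p \right)} = p^{\frac{3}{2}}$
$v{\left(M \right)} = \frac{-2 + M}{M + M^{\frac{3}{2}}}$ ($v{\left(M \right)} = \frac{M - 2}{M + M^{\frac{3}{2}}} = \frac{-2 + M}{M + M^{\frac{3}{2}}}$)
$q = -26$ ($q = -35 + 9 = -26$)
$A = 1$
$v{\left(-6 \right)} \left(q + A\right) = \frac{-2 - 6}{-6 + \left(-6\right)^{\frac{3}{2}}} \left(-26 + 1\right) = \frac{1}{-6 - 6 i \sqrt{6}} \left(-8\right) \left(-25\right) = - \frac{8}{-6 - 6 i \sqrt{6}} \left(-25\right) = \frac{200}{-6 - 6 i \sqrt{6}}$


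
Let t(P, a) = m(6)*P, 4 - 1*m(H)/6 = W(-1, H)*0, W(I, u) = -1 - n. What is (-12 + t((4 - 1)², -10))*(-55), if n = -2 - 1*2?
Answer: -11220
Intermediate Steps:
n = -4 (n = -2 - 2 = -4)
W(I, u) = 3 (W(I, u) = -1 - 1*(-4) = -1 + 4 = 3)
m(H) = 24 (m(H) = 24 - 18*0 = 24 - 6*0 = 24 + 0 = 24)
t(P, a) = 24*P
(-12 + t((4 - 1)², -10))*(-55) = (-12 + 24*(4 - 1)²)*(-55) = (-12 + 24*3²)*(-55) = (-12 + 24*9)*(-55) = (-12 + 216)*(-55) = 204*(-55) = -11220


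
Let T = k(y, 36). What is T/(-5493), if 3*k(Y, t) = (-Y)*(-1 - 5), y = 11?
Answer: -22/5493 ≈ -0.0040051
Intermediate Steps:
k(Y, t) = 2*Y (k(Y, t) = ((-Y)*(-1 - 5))/3 = (-Y*(-6))/3 = (6*Y)/3 = 2*Y)
T = 22 (T = 2*11 = 22)
T/(-5493) = 22/(-5493) = 22*(-1/5493) = -22/5493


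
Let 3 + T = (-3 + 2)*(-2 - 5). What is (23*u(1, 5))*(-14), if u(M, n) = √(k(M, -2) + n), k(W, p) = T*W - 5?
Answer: -644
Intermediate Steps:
T = 4 (T = -3 + (-3 + 2)*(-2 - 5) = -3 - 1*(-7) = -3 + 7 = 4)
k(W, p) = -5 + 4*W (k(W, p) = 4*W - 5 = -5 + 4*W)
u(M, n) = √(-5 + n + 4*M) (u(M, n) = √((-5 + 4*M) + n) = √(-5 + n + 4*M))
(23*u(1, 5))*(-14) = (23*√(-5 + 5 + 4*1))*(-14) = (23*√(-5 + 5 + 4))*(-14) = (23*√4)*(-14) = (23*2)*(-14) = 46*(-14) = -644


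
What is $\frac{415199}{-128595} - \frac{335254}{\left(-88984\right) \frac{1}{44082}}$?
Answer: $\frac{475106428669711}{2860724370} \approx 1.6608 \cdot 10^{5}$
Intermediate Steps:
$\frac{415199}{-128595} - \frac{335254}{\left(-88984\right) \frac{1}{44082}} = 415199 \left(- \frac{1}{128595}\right) - \frac{335254}{\left(-88984\right) \frac{1}{44082}} = - \frac{415199}{128595} - \frac{335254}{- \frac{44492}{22041}} = - \frac{415199}{128595} - - \frac{3694666707}{22246} = - \frac{415199}{128595} + \frac{3694666707}{22246} = \frac{475106428669711}{2860724370}$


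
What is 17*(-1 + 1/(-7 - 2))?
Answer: -170/9 ≈ -18.889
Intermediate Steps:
17*(-1 + 1/(-7 - 2)) = 17*(-1 + 1/(-9)) = 17*(-1 - 1/9) = 17*(-10/9) = -170/9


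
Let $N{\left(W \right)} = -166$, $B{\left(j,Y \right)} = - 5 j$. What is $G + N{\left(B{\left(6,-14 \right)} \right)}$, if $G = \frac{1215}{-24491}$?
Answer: $- \frac{4066721}{24491} \approx -166.05$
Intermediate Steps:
$G = - \frac{1215}{24491}$ ($G = 1215 \left(- \frac{1}{24491}\right) = - \frac{1215}{24491} \approx -0.04961$)
$G + N{\left(B{\left(6,-14 \right)} \right)} = - \frac{1215}{24491} - 166 = - \frac{4066721}{24491}$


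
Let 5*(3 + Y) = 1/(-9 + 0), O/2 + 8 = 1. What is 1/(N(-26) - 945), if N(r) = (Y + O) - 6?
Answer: -45/43561 ≈ -0.0010330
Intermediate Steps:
O = -14 (O = -16 + 2*1 = -16 + 2 = -14)
Y = -136/45 (Y = -3 + 1/(5*(-9 + 0)) = -3 + (⅕)/(-9) = -3 + (⅕)*(-⅑) = -3 - 1/45 = -136/45 ≈ -3.0222)
N(r) = -1036/45 (N(r) = (-136/45 - 14) - 6 = -766/45 - 6 = -1036/45)
1/(N(-26) - 945) = 1/(-1036/45 - 945) = 1/(-43561/45) = -45/43561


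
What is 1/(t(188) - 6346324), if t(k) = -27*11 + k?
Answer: -1/6346433 ≈ -1.5757e-7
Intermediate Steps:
t(k) = -297 + k
1/(t(188) - 6346324) = 1/((-297 + 188) - 6346324) = 1/(-109 - 6346324) = 1/(-6346433) = -1/6346433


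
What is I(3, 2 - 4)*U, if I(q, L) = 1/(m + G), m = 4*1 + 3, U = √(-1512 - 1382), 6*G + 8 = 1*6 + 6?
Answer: 3*I*√2894/23 ≈ 7.0169*I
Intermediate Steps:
G = ⅔ (G = -4/3 + (1*6 + 6)/6 = -4/3 + (6 + 6)/6 = -4/3 + (⅙)*12 = -4/3 + 2 = ⅔ ≈ 0.66667)
U = I*√2894 (U = √(-2894) = I*√2894 ≈ 53.796*I)
m = 7 (m = 4 + 3 = 7)
I(q, L) = 3/23 (I(q, L) = 1/(7 + ⅔) = 1/(23/3) = 3/23)
I(3, 2 - 4)*U = 3*(I*√2894)/23 = 3*I*√2894/23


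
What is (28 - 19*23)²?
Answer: 167281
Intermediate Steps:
(28 - 19*23)² = (28 - 437)² = (-409)² = 167281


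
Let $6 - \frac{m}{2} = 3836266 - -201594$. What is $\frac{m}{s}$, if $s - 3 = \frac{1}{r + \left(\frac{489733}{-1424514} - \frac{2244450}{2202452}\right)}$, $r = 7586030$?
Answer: $- \frac{858065105170147290098833}{318757863536136000} \approx -2.6919 \cdot 10^{6}$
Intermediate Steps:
$m = -8075708$ ($m = 12 - 2 \left(3836266 - -201594\right) = 12 - 2 \left(3836266 + 201594\right) = 12 - 8075720 = -8075708$)
$s = \frac{1275031454144544000}{425010466039706879}$ ($s = 3 + \frac{1}{7586030 + \left(\frac{489733}{-1424514} - \frac{2244450}{2202452}\right)} = 3 + \frac{1}{7586030 + \left(489733 \left(- \frac{1}{1424514}\right) - \frac{1122225}{1101226}\right)} = 3 + \frac{1}{7586030 - \frac{76354712011}{56025423363}} = 3 + \frac{1}{\frac{425010466039706879}{56025423363}} = 3 + \frac{56025423363}{425010466039706879} = \frac{1275031454144544000}{425010466039706879} \approx 3.0$)
$\frac{m}{s} = - \frac{8075708}{\frac{1275031454144544000}{425010466039706879}} = \left(-8075708\right) \frac{425010466039706879}{1275031454144544000} = - \frac{858065105170147290098833}{318757863536136000}$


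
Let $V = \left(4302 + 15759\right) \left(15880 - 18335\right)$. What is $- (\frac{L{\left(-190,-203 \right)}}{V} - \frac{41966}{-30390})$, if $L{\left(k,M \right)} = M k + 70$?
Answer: $- \frac{22951566097}{16630000605} \approx -1.3801$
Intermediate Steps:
$L{\left(k,M \right)} = 70 + M k$
$V = -49249755$ ($V = 20061 \left(-2455\right) = -49249755$)
$- (\frac{L{\left(-190,-203 \right)}}{V} - \frac{41966}{-30390}) = - (\frac{70 - -38570}{-49249755} - \frac{41966}{-30390}) = - (\left(70 + 38570\right) \left(- \frac{1}{49249755}\right) - - \frac{20983}{15195}) = - (38640 \left(- \frac{1}{49249755}\right) + \frac{20983}{15195}) = - (- \frac{2576}{3283317} + \frac{20983}{15195}) = \left(-1\right) \frac{22951566097}{16630000605} = - \frac{22951566097}{16630000605}$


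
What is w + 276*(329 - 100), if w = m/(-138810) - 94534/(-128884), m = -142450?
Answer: 8076968339075/127788486 ≈ 63206.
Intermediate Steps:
w = 224869931/127788486 (w = -142450/(-138810) - 94534/(-128884) = -142450*(-1/138810) - 94534*(-1/128884) = 2035/1983 + 47267/64442 = 224869931/127788486 ≈ 1.7597)
w + 276*(329 - 100) = 224869931/127788486 + 276*(329 - 100) = 224869931/127788486 + 276*229 = 224869931/127788486 + 63204 = 8076968339075/127788486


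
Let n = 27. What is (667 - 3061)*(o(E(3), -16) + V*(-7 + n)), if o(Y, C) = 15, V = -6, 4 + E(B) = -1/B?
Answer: 251370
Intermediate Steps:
E(B) = -4 - 1/B
(667 - 3061)*(o(E(3), -16) + V*(-7 + n)) = (667 - 3061)*(15 - 6*(-7 + 27)) = -2394*(15 - 6*20) = -2394*(15 - 120) = -2394*(-105) = 251370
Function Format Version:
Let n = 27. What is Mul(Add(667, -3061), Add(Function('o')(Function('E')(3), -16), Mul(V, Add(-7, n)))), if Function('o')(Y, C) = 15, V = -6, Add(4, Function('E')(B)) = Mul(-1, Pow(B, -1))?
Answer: 251370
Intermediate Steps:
Function('E')(B) = Add(-4, Mul(-1, Pow(B, -1)))
Mul(Add(667, -3061), Add(Function('o')(Function('E')(3), -16), Mul(V, Add(-7, n)))) = Mul(Add(667, -3061), Add(15, Mul(-6, Add(-7, 27)))) = Mul(-2394, Add(15, Mul(-6, 20))) = Mul(-2394, Add(15, -120)) = Mul(-2394, -105) = 251370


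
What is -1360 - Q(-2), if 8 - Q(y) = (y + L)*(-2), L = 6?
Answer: -1376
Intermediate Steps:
Q(y) = 20 + 2*y (Q(y) = 8 - (y + 6)*(-2) = 8 - (6 + y)*(-2) = 8 - (-12 - 2*y) = 8 + (12 + 2*y) = 20 + 2*y)
-1360 - Q(-2) = -1360 - (20 + 2*(-2)) = -1360 - (20 - 4) = -1360 - 1*16 = -1360 - 16 = -1376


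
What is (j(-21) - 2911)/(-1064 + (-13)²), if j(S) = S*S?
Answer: 494/179 ≈ 2.7598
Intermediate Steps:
j(S) = S²
(j(-21) - 2911)/(-1064 + (-13)²) = ((-21)² - 2911)/(-1064 + (-13)²) = (441 - 2911)/(-1064 + 169) = -2470/(-895) = -2470*(-1/895) = 494/179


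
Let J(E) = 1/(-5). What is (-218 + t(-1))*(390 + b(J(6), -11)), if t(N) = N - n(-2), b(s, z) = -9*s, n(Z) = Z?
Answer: -425103/5 ≈ -85021.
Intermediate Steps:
J(E) = -⅕ (J(E) = 1*(-⅕) = -⅕)
t(N) = 2 + N (t(N) = N - 1*(-2) = N + 2 = 2 + N)
(-218 + t(-1))*(390 + b(J(6), -11)) = (-218 + (2 - 1))*(390 - 9*(-⅕)) = (-218 + 1)*(390 + 9/5) = -217*1959/5 = -425103/5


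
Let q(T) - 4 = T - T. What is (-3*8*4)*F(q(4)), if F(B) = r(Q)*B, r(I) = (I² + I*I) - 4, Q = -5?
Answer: -17664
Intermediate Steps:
q(T) = 4 (q(T) = 4 + (T - T) = 4 + 0 = 4)
r(I) = -4 + 2*I² (r(I) = (I² + I²) - 4 = 2*I² - 4 = -4 + 2*I²)
F(B) = 46*B (F(B) = (-4 + 2*(-5)²)*B = (-4 + 2*25)*B = (-4 + 50)*B = 46*B)
(-3*8*4)*F(q(4)) = (-3*8*4)*(46*4) = -24*4*184 = -96*184 = -17664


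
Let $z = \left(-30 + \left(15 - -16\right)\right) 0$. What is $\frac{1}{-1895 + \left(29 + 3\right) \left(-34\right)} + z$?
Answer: $- \frac{1}{2983} \approx -0.00033523$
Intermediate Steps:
$z = 0$ ($z = \left(-30 + \left(15 + 16\right)\right) 0 = \left(-30 + 31\right) 0 = 1 \cdot 0 = 0$)
$\frac{1}{-1895 + \left(29 + 3\right) \left(-34\right)} + z = \frac{1}{-1895 + \left(29 + 3\right) \left(-34\right)} + 0 = \frac{1}{-1895 + 32 \left(-34\right)} + 0 = \frac{1}{-1895 - 1088} + 0 = \frac{1}{-2983} + 0 = - \frac{1}{2983} + 0 = - \frac{1}{2983}$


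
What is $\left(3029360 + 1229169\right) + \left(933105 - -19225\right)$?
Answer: $5210859$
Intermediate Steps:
$\left(3029360 + 1229169\right) + \left(933105 - -19225\right) = 4258529 + \left(933105 + 19225\right) = 4258529 + 952330 = 5210859$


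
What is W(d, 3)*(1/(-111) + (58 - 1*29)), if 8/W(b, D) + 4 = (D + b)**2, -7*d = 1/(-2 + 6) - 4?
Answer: 20183296/739815 ≈ 27.282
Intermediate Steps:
d = 15/28 (d = -(1/(-2 + 6) - 4)/7 = -(1/4 - 4)/7 = -1/7*(-15/4) = 15/28 ≈ 0.53571)
W(b, D) = 8/(-4 + (D + b)**2)
W(d, 3)*(1/(-111) + (58 - 1*29)) = (8/(-4 + (3 + 15/28)**2))*(1/(-111) + (58 - 1*29)) = (8/(-4 + (99/28)**2))*(-1/111 + (58 - 29)) = (8/(-4 + 9801/784))*(-1/111 + 29) = (8/(6665/784))*(3218/111) = (8*(784/6665))*(3218/111) = (6272/6665)*(3218/111) = 20183296/739815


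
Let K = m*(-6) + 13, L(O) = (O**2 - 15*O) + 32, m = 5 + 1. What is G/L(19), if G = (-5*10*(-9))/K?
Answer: -25/138 ≈ -0.18116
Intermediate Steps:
m = 6
L(O) = 32 + O**2 - 15*O
K = -23 (K = 6*(-6) + 13 = -36 + 13 = -23)
G = -450/23 (G = (-5*10*(-9))/(-23) = -50*(-9)*(-1/23) = 450*(-1/23) = -450/23 ≈ -19.565)
G/L(19) = -450/(23*(32 + 19**2 - 15*19)) = -450/(23*(32 + 361 - 285)) = -450/23/108 = -450/23*1/108 = -25/138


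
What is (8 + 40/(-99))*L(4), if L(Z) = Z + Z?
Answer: 6016/99 ≈ 60.768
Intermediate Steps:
L(Z) = 2*Z
(8 + 40/(-99))*L(4) = (8 + 40/(-99))*(2*4) = (8 + 40*(-1/99))*8 = (8 - 40/99)*8 = (752/99)*8 = 6016/99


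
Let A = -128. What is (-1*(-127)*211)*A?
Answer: -3430016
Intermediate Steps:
(-1*(-127)*211)*A = (-1*(-127)*211)*(-128) = (127*211)*(-128) = 26797*(-128) = -3430016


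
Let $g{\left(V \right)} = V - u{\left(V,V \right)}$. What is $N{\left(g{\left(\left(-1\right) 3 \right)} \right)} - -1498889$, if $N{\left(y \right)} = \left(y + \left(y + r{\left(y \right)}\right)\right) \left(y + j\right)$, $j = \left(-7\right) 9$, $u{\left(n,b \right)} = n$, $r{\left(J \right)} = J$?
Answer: $1498889$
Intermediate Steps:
$j = -63$
$g{\left(V \right)} = 0$ ($g{\left(V \right)} = V - V = 0$)
$N{\left(y \right)} = 3 y \left(-63 + y\right)$ ($N{\left(y \right)} = \left(y + \left(y + y\right)\right) \left(y - 63\right) = \left(y + 2 y\right) \left(-63 + y\right) = 3 y \left(-63 + y\right)$)
$N{\left(g{\left(\left(-1\right) 3 \right)} \right)} - -1498889 = 3 \cdot 0 \left(-63 + 0\right) - -1498889 = 3 \cdot 0 \left(-63\right) + 1498889 = 0 + 1498889 = 1498889$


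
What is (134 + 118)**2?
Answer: 63504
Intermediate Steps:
(134 + 118)**2 = 252**2 = 63504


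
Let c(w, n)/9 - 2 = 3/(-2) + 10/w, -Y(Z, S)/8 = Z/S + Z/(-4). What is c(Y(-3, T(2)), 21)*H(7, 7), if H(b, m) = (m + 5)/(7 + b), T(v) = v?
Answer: 117/7 ≈ 16.714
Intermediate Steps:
H(b, m) = (5 + m)/(7 + b)
Y(Z, S) = 2*Z - 8*Z/S (Y(Z, S) = -8*(Z/S + Z/(-4)) = -8*(Z/S + Z*(-¼)) = -8*(Z/S - Z/4) = -8*(-Z/4 + Z/S) = 2*Z - 8*Z/S)
c(w, n) = 9/2 + 90/w (c(w, n) = 18 + 9*(3/(-2) + 10/w) = 18 + 9*(3*(-½) + 10/w) = 18 + 9*(-3/2 + 10/w) = 18 + (-27/2 + 90/w) = 9/2 + 90/w)
c(Y(-3, T(2)), 21)*H(7, 7) = (9/2 + 90/((2*(-3)*(-4 + 2)/2)))*((5 + 7)/(7 + 7)) = (9/2 + 90/((2*(-3)*(½)*(-2))))*(12/14) = (9/2 + 90/6)*((1/14)*12) = (9/2 + 90*(⅙))*(6/7) = (9/2 + 15)*(6/7) = (39/2)*(6/7) = 117/7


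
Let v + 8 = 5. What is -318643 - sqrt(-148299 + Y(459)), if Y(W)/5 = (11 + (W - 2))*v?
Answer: -318643 - I*sqrt(155319) ≈ -3.1864e+5 - 394.11*I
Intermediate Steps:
v = -3 (v = -8 + 5 = -3)
Y(W) = -135 - 15*W (Y(W) = 5*((11 + (W - 2))*(-3)) = 5*((11 + (-2 + W))*(-3)) = 5*((9 + W)*(-3)) = 5*(-27 - 3*W) = -135 - 15*W)
-318643 - sqrt(-148299 + Y(459)) = -318643 - sqrt(-148299 + (-135 - 15*459)) = -318643 - sqrt(-148299 + (-135 - 6885)) = -318643 - sqrt(-148299 - 7020) = -318643 - sqrt(-155319) = -318643 - I*sqrt(155319)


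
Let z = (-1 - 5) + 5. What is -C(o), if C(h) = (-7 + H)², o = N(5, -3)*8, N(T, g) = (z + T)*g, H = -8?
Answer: -225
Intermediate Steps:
z = -1 (z = -6 + 5 = -1)
N(T, g) = g*(-1 + T) (N(T, g) = (-1 + T)*g = g*(-1 + T))
o = -96 (o = -3*(-1 + 5)*8 = -3*4*8 = -12*8 = -96)
C(h) = 225 (C(h) = (-7 - 8)² = (-15)² = 225)
-C(o) = -1*225 = -225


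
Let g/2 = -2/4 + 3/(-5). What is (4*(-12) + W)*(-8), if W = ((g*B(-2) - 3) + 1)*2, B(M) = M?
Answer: 1728/5 ≈ 345.60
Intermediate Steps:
g = -11/5 (g = 2*(-2/4 + 3/(-5)) = 2*(-2*¼ + 3*(-⅕)) = 2*(-½ - ⅗) = 2*(-11/10) = -11/5 ≈ -2.2000)
W = 24/5 (W = ((-11/5*(-2) - 3) + 1)*2 = ((22/5 - 3) + 1)*2 = (7/5 + 1)*2 = (12/5)*2 = 24/5 ≈ 4.8000)
(4*(-12) + W)*(-8) = (4*(-12) + 24/5)*(-8) = (-48 + 24/5)*(-8) = -216/5*(-8) = 1728/5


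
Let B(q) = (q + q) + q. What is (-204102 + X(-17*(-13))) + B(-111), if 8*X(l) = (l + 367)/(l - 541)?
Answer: -130838547/640 ≈ -2.0444e+5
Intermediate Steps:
B(q) = 3*q (B(q) = 2*q + q = 3*q)
X(l) = (367 + l)/(8*(-541 + l)) (X(l) = ((l + 367)/(l - 541))/8 = ((367 + l)/(-541 + l))/8 = (367 + l)/(8*(-541 + l)))
(-204102 + X(-17*(-13))) + B(-111) = (-204102 + (367 - 17*(-13))/(8*(-541 - 17*(-13)))) + 3*(-111) = (-204102 + (367 + 221)/(8*(-541 + 221))) - 333 = (-204102 + (1/8)*588/(-320)) - 333 = (-204102 + (1/8)*(-1/320)*588) - 333 = (-204102 - 147/640) - 333 = -130625427/640 - 333 = -130838547/640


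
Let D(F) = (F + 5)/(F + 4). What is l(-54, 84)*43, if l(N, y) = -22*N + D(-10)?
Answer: 306719/6 ≈ 51120.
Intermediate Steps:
D(F) = (5 + F)/(4 + F)
l(N, y) = ⅚ - 22*N (l(N, y) = -22*N + (5 - 10)/(4 - 10) = -22*N - 5/(-6) = -22*N - ⅙*(-5) = -22*N + ⅚ = ⅚ - 22*N)
l(-54, 84)*43 = (⅚ - 22*(-54))*43 = (⅚ + 1188)*43 = (7133/6)*43 = 306719/6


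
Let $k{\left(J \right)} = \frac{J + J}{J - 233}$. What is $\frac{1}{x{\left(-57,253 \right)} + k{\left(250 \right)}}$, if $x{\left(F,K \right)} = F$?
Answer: $- \frac{17}{469} \approx -0.036247$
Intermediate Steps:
$k{\left(J \right)} = \frac{2 J}{-233 + J}$
$\frac{1}{x{\left(-57,253 \right)} + k{\left(250 \right)}} = \frac{1}{-57 + 2 \cdot 250 \frac{1}{-233 + 250}} = \frac{1}{-57 + 2 \cdot 250 \cdot \frac{1}{17}} = \frac{1}{-57 + \frac{500}{17}} = \frac{1}{- \frac{469}{17}} = - \frac{17}{469}$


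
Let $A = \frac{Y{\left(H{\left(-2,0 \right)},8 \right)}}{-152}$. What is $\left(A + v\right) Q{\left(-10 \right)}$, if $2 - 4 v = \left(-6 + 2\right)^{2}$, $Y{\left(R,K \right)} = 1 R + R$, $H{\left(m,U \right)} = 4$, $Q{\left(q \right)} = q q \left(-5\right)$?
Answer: $\frac{33750}{19} \approx 1776.3$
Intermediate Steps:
$Q{\left(q \right)} = - 5 q^{2}$ ($Q{\left(q \right)} = q^{2} \left(-5\right) = - 5 q^{2}$)
$Y{\left(R,K \right)} = 2 R$ ($Y{\left(R,K \right)} = R + R = 2 R$)
$v = - \frac{7}{2}$ ($v = \frac{1}{2} - \frac{\left(-6 + 2\right)^{2}}{4} = \frac{1}{2} - \frac{\left(-4\right)^{2}}{4} = \frac{1}{2} - 4 = - \frac{7}{2} \approx -3.5$)
$A = - \frac{1}{19}$ ($A = \frac{2 \cdot 4}{-152} = 8 \left(- \frac{1}{152}\right) = - \frac{1}{19} \approx -0.052632$)
$\left(A + v\right) Q{\left(-10 \right)} = \left(- \frac{1}{19} - \frac{7}{2}\right) \left(- 5 \left(-10\right)^{2}\right) = - \frac{135 \left(\left(-5\right) 100\right)}{38} = \left(- \frac{135}{38}\right) \left(-500\right) = \frac{33750}{19}$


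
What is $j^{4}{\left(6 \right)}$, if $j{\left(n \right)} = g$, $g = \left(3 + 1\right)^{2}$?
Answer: $65536$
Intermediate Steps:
$g = 16$ ($g = 4^{2} = 16$)
$j{\left(n \right)} = 16$
$j^{4}{\left(6 \right)} = 16^{4} = 65536$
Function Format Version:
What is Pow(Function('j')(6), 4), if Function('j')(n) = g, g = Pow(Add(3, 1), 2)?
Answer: 65536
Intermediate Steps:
g = 16 (g = Pow(4, 2) = 16)
Function('j')(n) = 16
Pow(Function('j')(6), 4) = Pow(16, 4) = 65536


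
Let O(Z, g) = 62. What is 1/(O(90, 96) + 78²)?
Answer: 1/6146 ≈ 0.00016271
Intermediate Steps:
1/(O(90, 96) + 78²) = 1/(62 + 78²) = 1/(62 + 6084) = 1/6146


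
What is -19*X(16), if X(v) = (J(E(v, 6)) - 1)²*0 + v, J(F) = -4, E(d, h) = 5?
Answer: -304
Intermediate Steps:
X(v) = v (X(v) = (-4 - 1)²*0 + v = (-5)²*0 + v = 25*0 + v = 0 + v = v)
-19*X(16) = -19*16 = -304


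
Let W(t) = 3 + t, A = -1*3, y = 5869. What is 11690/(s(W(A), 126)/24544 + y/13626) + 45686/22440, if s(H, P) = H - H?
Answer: 1787344752367/65850180 ≈ 27143.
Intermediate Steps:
A = -3
s(H, P) = 0
11690/(s(W(A), 126)/24544 + y/13626) + 45686/22440 = 11690/(0/24544 + 5869/13626) + 45686/22440 = 11690/(0*(1/24544) + 5869*(1/13626)) + 45686*(1/22440) = 11690/(0 + 5869/13626) + 22843/11220 = 11690/(5869/13626) + 22843/11220 = 11690*(13626/5869) + 22843/11220 = 159287940/5869 + 22843/11220 = 1787344752367/65850180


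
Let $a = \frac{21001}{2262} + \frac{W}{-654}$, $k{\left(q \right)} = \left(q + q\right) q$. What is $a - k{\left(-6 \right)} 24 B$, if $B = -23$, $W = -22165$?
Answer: $\frac{1634974411}{41093} \approx 39787.0$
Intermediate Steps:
$k{\left(q \right)} = 2 q^{2}$ ($k{\left(q \right)} = 2 q q = 2 q^{2}$)
$a = \frac{1774219}{41093}$ ($a = \frac{21001}{2262} - \frac{22165}{-654} = 21001 \cdot \frac{1}{2262} - - \frac{22165}{654} = \frac{21001}{2262} + \frac{22165}{654} = \frac{1774219}{41093} \approx 43.176$)
$a - k{\left(-6 \right)} 24 B = \frac{1774219}{41093} - 2 \left(-6\right)^{2} \cdot 24 \left(-23\right) = \frac{1774219}{41093} - 2 \cdot 36 \cdot 24 \left(-23\right) = \frac{1774219}{41093} - 72 \cdot 24 \left(-23\right) = \frac{1774219}{41093} - 1728 \left(-23\right) = \frac{1774219}{41093} - -39744 = \frac{1774219}{41093} + 39744 = \frac{1634974411}{41093}$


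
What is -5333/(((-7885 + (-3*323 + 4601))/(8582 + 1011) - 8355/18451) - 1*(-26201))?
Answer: -943943362519/4637429985425 ≈ -0.20355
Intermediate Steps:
-5333/(((-7885 + (-3*323 + 4601))/(8582 + 1011) - 8355/18451) - 1*(-26201)) = -5333/(((-7885 + (-969 + 4601))/9593 - 8355*1/18451) + 26201) = -5333/(((-7885 + 3632)*(1/9593) - 8355/18451) + 26201) = -5333/((-4253*1/9593 - 8355/18451) + 26201) = -5333/((-4253/9593 - 8355/18451) + 26201) = -5333/(-158621618/177000443 + 26201) = -5333/4637429985425/177000443 = -5333*177000443/4637429985425 = -943943362519/4637429985425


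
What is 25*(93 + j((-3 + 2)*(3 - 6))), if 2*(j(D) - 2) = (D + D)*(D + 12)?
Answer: 3500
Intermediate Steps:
j(D) = 2 + D*(12 + D) (j(D) = 2 + ((D + D)*(D + 12))/2 = 2 + ((2*D)*(12 + D))/2 = 2 + (2*D*(12 + D))/2 = 2 + D*(12 + D))
25*(93 + j((-3 + 2)*(3 - 6))) = 25*(93 + (2 + ((-3 + 2)*(3 - 6))² + 12*((-3 + 2)*(3 - 6)))) = 25*(93 + (2 + (-1*(-3))² + 12*(-1*(-3)))) = 25*(93 + (2 + 3² + 12*3)) = 25*(93 + (2 + 9 + 36)) = 25*(93 + 47) = 25*140 = 3500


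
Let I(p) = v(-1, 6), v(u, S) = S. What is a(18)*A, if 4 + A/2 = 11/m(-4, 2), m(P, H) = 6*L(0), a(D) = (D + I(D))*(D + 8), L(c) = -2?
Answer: -6136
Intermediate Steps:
I(p) = 6
a(D) = (6 + D)*(8 + D) (a(D) = (D + 6)*(D + 8) = (6 + D)*(8 + D))
m(P, H) = -12 (m(P, H) = 6*(-2) = -12)
A = -59/6 (A = -8 + 2*(11/(-12)) = -8 + 2*(11*(-1/12)) = -8 + 2*(-11/12) = -8 - 11/6 = -59/6 ≈ -9.8333)
a(18)*A = (48 + 18² + 14*18)*(-59/6) = (48 + 324 + 252)*(-59/6) = 624*(-59/6) = -6136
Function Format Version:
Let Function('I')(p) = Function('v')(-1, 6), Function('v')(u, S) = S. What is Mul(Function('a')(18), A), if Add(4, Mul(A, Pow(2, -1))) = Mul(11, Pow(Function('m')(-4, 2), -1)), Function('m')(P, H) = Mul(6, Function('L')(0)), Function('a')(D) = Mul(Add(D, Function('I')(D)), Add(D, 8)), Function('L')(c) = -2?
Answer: -6136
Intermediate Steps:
Function('I')(p) = 6
Function('a')(D) = Mul(Add(6, D), Add(8, D)) (Function('a')(D) = Mul(Add(D, 6), Add(D, 8)) = Mul(Add(6, D), Add(8, D)))
Function('m')(P, H) = -12 (Function('m')(P, H) = Mul(6, -2) = -12)
A = Rational(-59, 6) (A = Add(-8, Mul(2, Mul(11, Pow(-12, -1)))) = Add(-8, Mul(2, Mul(11, Rational(-1, 12)))) = Add(-8, Mul(2, Rational(-11, 12))) = Add(-8, Rational(-11, 6)) = Rational(-59, 6) ≈ -9.8333)
Mul(Function('a')(18), A) = Mul(Add(48, Pow(18, 2), Mul(14, 18)), Rational(-59, 6)) = Mul(Add(48, 324, 252), Rational(-59, 6)) = Mul(624, Rational(-59, 6)) = -6136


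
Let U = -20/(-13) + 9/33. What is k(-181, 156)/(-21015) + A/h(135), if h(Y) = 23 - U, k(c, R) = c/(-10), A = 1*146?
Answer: 146232109/21225150 ≈ 6.8896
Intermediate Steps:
U = 259/143 (U = -20*(-1/13) + 9*(1/33) = 20/13 + 3/11 = 259/143 ≈ 1.8112)
A = 146
k(c, R) = -c/10 (k(c, R) = c*(-⅒) = -c/10)
h(Y) = 3030/143 (h(Y) = 23 - 1*259/143 = 23 - 259/143 = 3030/143)
k(-181, 156)/(-21015) + A/h(135) = -⅒*(-181)/(-21015) + 146/(3030/143) = (181/10)*(-1/21015) + 146*(143/3030) = -181/210150 + 10439/1515 = 146232109/21225150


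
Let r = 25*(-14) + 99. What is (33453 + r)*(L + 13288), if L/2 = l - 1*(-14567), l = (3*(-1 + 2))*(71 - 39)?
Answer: 1414870028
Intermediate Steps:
l = 96 (l = (3*1)*32 = 3*32 = 96)
r = -251 (r = -350 + 99 = -251)
L = 29326 (L = 2*(96 - 1*(-14567)) = 2*(96 + 14567) = 2*14663 = 29326)
(33453 + r)*(L + 13288) = (33453 - 251)*(29326 + 13288) = 33202*42614 = 1414870028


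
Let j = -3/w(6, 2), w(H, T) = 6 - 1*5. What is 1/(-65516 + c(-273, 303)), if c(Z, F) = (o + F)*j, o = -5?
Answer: -1/66410 ≈ -1.5058e-5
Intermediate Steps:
w(H, T) = 1 (w(H, T) = 6 - 5 = 1)
j = -3 (j = -3/1 = -3*1 = -3)
c(Z, F) = 15 - 3*F (c(Z, F) = (-5 + F)*(-3) = 15 - 3*F)
1/(-65516 + c(-273, 303)) = 1/(-65516 + (15 - 3*303)) = 1/(-65516 + (15 - 909)) = 1/(-65516 - 894) = 1/(-66410) = -1/66410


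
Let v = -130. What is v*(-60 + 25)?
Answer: 4550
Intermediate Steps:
v*(-60 + 25) = -130*(-60 + 25) = -130*(-35) = 4550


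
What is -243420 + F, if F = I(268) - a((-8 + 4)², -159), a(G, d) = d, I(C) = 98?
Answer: -243163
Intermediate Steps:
F = 257 (F = 98 - 1*(-159) = 98 + 159 = 257)
-243420 + F = -243420 + 257 = -243163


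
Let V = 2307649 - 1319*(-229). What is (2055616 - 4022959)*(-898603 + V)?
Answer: -3366314705271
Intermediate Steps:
V = 2609700 (V = 2307649 + 302051 = 2609700)
(2055616 - 4022959)*(-898603 + V) = (2055616 - 4022959)*(-898603 + 2609700) = -1967343*1711097 = -3366314705271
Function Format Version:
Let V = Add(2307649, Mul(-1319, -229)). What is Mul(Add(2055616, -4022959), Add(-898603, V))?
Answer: -3366314705271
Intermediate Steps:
V = 2609700 (V = Add(2307649, 302051) = 2609700)
Mul(Add(2055616, -4022959), Add(-898603, V)) = Mul(Add(2055616, -4022959), Add(-898603, 2609700)) = Mul(-1967343, 1711097) = -3366314705271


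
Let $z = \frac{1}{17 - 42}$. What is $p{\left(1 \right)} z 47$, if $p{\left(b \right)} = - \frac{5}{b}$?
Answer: $\frac{47}{5} \approx 9.4$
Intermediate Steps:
$z = - \frac{1}{25}$ ($z = \frac{1}{-25} = - \frac{1}{25} \approx -0.04$)
$p{\left(1 \right)} z 47 = - \frac{5}{1} \left(- \frac{1}{25}\right) 47 = \left(-5\right) 1 \left(- \frac{1}{25}\right) 47 = \left(-5\right) \left(- \frac{1}{25}\right) 47 = \frac{1}{5} \cdot 47 = \frac{47}{5}$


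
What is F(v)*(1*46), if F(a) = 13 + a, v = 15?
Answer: 1288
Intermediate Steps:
F(v)*(1*46) = (13 + 15)*(1*46) = 28*46 = 1288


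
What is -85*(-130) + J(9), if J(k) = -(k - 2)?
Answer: 11043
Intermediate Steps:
J(k) = 2 - k (J(k) = -(-2 + k) = 2 - k)
-85*(-130) + J(9) = -85*(-130) + (2 - 1*9) = 11050 + (2 - 9) = 11050 - 7 = 11043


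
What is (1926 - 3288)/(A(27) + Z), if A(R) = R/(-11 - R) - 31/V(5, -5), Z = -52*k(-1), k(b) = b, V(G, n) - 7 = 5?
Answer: -310536/11105 ≈ -27.964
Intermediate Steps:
V(G, n) = 12 (V(G, n) = 7 + 5 = 12)
Z = 52 (Z = -52*(-1) = 52)
A(R) = -31/12 + R/(-11 - R) (A(R) = R/(-11 - R) - 31/12 = -31/12 + R/(-11 - R))
(1926 - 3288)/(A(27) + Z) = (1926 - 3288)/((-341 - 43*27)/(12*(11 + 27)) + 52) = -1362/((1/12)*(-341 - 1161)/38 + 52) = -1362/((1/12)*(1/38)*(-1502) + 52) = -1362/(-751/228 + 52) = -1362/11105/228 = -1362*228/11105 = -310536/11105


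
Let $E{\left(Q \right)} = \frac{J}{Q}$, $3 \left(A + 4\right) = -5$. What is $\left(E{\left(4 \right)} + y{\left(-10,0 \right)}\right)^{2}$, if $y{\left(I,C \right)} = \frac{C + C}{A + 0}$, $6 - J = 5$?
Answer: $\frac{1}{16} \approx 0.0625$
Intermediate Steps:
$A = - \frac{17}{3}$ ($A = -4 + \frac{1}{3} \left(-5\right) = -4 - \frac{5}{3} = - \frac{17}{3} \approx -5.6667$)
$J = 1$ ($J = 6 - 5 = 1$)
$E{\left(Q \right)} = \frac{1}{Q}$ ($E{\left(Q \right)} = 1 \frac{1}{Q} = \frac{1}{Q}$)
$y{\left(I,C \right)} = - \frac{6 C}{17}$ ($y{\left(I,C \right)} = \frac{C + C}{- \frac{17}{3} + 0} = \frac{2 C}{- \frac{17}{3}} = 2 C \left(- \frac{3}{17}\right) = - \frac{6 C}{17}$)
$\left(E{\left(4 \right)} + y{\left(-10,0 \right)}\right)^{2} = \left(\frac{1}{4} - 0\right)^{2} = \left(\frac{1}{4} + 0\right)^{2} = \left(\frac{1}{4}\right)^{2} = \frac{1}{16}$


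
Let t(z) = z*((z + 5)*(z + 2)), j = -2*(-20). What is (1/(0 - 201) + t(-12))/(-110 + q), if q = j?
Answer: 168841/14070 ≈ 12.000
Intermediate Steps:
j = 40
q = 40
t(z) = z*(2 + z)*(5 + z) (t(z) = z*((5 + z)*(2 + z)) = z*((2 + z)*(5 + z)) = z*(2 + z)*(5 + z))
(1/(0 - 201) + t(-12))/(-110 + q) = (1/(0 - 201) - 12*(10 + (-12)**2 + 7*(-12)))/(-110 + 40) = (1/(-201) - 12*(10 + 144 - 84))/(-70) = (-1/201 - 12*70)*(-1/70) = (-1/201 - 840)*(-1/70) = -168841/201*(-1/70) = 168841/14070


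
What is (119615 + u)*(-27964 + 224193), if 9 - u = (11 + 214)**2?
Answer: 13539604771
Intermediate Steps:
u = -50616 (u = 9 - (11 + 214)**2 = 9 - 1*225**2 = 9 - 1*50625 = 9 - 50625 = -50616)
(119615 + u)*(-27964 + 224193) = (119615 - 50616)*(-27964 + 224193) = 68999*196229 = 13539604771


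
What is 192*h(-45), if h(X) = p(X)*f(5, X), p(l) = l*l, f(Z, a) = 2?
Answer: 777600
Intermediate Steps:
p(l) = l²
h(X) = 2*X² (h(X) = X²*2 = 2*X²)
192*h(-45) = 192*(2*(-45)²) = 192*(2*2025) = 192*4050 = 777600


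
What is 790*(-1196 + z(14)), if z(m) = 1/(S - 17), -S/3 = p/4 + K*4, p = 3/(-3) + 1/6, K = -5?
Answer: -329742840/349 ≈ -9.4482e+5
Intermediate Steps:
p = -⅚ (p = 3*(-⅓) + 1*(⅙) = -1 + ⅙ = -⅚ ≈ -0.83333)
S = 485/8 (S = -3*(-⅚/4 - 5*4) = -3*(-⅚*¼ - 20) = -3*(-5/24 - 20) = -3*(-485/24) = 485/8 ≈ 60.625)
z(m) = 8/349 (z(m) = 1/(485/8 - 17) = 1/(349/8) = 8/349)
790*(-1196 + z(14)) = 790*(-1196 + 8/349) = 790*(-417396/349) = -329742840/349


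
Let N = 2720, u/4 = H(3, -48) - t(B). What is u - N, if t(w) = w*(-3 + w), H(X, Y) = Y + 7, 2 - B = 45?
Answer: -10796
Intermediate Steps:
B = -43 (B = 2 - 1*45 = 2 - 45 = -43)
H(X, Y) = 7 + Y
u = -8076 (u = 4*((7 - 48) - (-43)*(-3 - 43)) = 4*(-41 - (-43)*(-46)) = 4*(-41 - 1*1978) = 4*(-41 - 1978) = 4*(-2019) = -8076)
u - N = -8076 - 1*2720 = -8076 - 2720 = -10796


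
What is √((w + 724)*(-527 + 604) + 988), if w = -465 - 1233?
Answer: I*√74010 ≈ 272.05*I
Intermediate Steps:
w = -1698
√((w + 724)*(-527 + 604) + 988) = √((-1698 + 724)*(-527 + 604) + 988) = √(-974*77 + 988) = √(-74998 + 988) = √(-74010) = I*√74010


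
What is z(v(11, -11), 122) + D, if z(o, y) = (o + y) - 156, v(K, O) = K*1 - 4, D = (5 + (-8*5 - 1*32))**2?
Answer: 4462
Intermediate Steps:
D = 4489 (D = (5 + (-40 - 32))**2 = (5 - 72)**2 = (-67)**2 = 4489)
v(K, O) = -4 + K (v(K, O) = K - 4 = -4 + K)
z(o, y) = -156 + o + y
z(v(11, -11), 122) + D = (-156 + (-4 + 11) + 122) + 4489 = (-156 + 7 + 122) + 4489 = -27 + 4489 = 4462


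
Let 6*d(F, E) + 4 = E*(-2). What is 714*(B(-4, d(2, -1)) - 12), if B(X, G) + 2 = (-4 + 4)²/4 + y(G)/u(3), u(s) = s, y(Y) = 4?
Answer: -9044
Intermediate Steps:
d(F, E) = -⅔ - E/3 (d(F, E) = -⅔ + (E*(-2))/6 = -⅔ + (-2*E)/6 = -⅔ - E/3)
B(X, G) = -⅔ (B(X, G) = -2 + ((-4 + 4)²/4 + 4/3) = -2 + (0²*(¼) + 4*(⅓)) = -2 + (0*(¼) + 4/3) = -2 + (0 + 4/3) = -2 + 4/3 = -⅔)
714*(B(-4, d(2, -1)) - 12) = 714*(-⅔ - 12) = 714*(-38/3) = -9044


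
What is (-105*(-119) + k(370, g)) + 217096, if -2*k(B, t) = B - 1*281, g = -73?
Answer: 459093/2 ≈ 2.2955e+5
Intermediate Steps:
k(B, t) = 281/2 - B/2 (k(B, t) = -(B - 1*281)/2 = -(B - 281)/2 = -(-281 + B)/2 = 281/2 - B/2)
(-105*(-119) + k(370, g)) + 217096 = (-105*(-119) + (281/2 - 1/2*370)) + 217096 = (12495 + (281/2 - 185)) + 217096 = (12495 - 89/2) + 217096 = 24901/2 + 217096 = 459093/2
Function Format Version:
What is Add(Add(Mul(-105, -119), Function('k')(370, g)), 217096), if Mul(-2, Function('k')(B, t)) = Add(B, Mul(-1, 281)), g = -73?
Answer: Rational(459093, 2) ≈ 2.2955e+5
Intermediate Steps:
Function('k')(B, t) = Add(Rational(281, 2), Mul(Rational(-1, 2), B)) (Function('k')(B, t) = Mul(Rational(-1, 2), Add(B, Mul(-1, 281))) = Mul(Rational(-1, 2), Add(B, -281)) = Mul(Rational(-1, 2), Add(-281, B)) = Add(Rational(281, 2), Mul(Rational(-1, 2), B)))
Add(Add(Mul(-105, -119), Function('k')(370, g)), 217096) = Add(Add(Mul(-105, -119), Add(Rational(281, 2), Mul(Rational(-1, 2), 370))), 217096) = Add(Add(12495, Add(Rational(281, 2), -185)), 217096) = Add(Add(12495, Rational(-89, 2)), 217096) = Add(Rational(24901, 2), 217096) = Rational(459093, 2)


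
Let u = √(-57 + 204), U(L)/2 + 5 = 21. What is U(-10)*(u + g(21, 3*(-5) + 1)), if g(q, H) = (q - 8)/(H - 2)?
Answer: -26 + 224*√3 ≈ 361.98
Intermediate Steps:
U(L) = 32 (U(L) = -10 + 2*21 = -10 + 42 = 32)
u = 7*√3 (u = √147 = 7*√3 ≈ 12.124)
g(q, H) = (-8 + q)/(-2 + H)
U(-10)*(u + g(21, 3*(-5) + 1)) = 32*(7*√3 + (-8 + 21)/(-2 + (3*(-5) + 1))) = 32*(7*√3 + 13/(-2 + (-15 + 1))) = 32*(7*√3 + 13/(-2 - 14)) = 32*(7*√3 + 13/(-16)) = 32*(7*√3 - 1/16*13) = 32*(7*√3 - 13/16) = 32*(-13/16 + 7*√3) = -26 + 224*√3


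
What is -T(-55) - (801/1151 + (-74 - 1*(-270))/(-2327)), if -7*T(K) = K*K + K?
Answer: 7943311373/18748639 ≈ 423.67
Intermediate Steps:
T(K) = -K/7 - K**2/7 (T(K) = -(K*K + K)/7 = -(K**2 + K)/7 = -(K + K**2)/7 = -K/7 - K**2/7)
-T(-55) - (801/1151 + (-74 - 1*(-270))/(-2327)) = -(-1)*(-55)*(1 - 55)/7 - (801/1151 + (-74 - 1*(-270))/(-2327)) = -(-1)*(-55)*(-54)/7 - (801*(1/1151) + (-74 + 270)*(-1/2327)) = -1*(-2970/7) - (801/1151 + 196*(-1/2327)) = 2970/7 - (801/1151 - 196/2327) = 2970/7 - 1*1638331/2678377 = 2970/7 - 1638331/2678377 = 7943311373/18748639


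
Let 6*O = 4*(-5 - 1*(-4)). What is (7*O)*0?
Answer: 0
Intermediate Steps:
O = -⅔ (O = (4*(-5 - 1*(-4)))/6 = (4*(-5 + 4))/6 = (4*(-1))/6 = (⅙)*(-4) = -⅔ ≈ -0.66667)
(7*O)*0 = (7*(-⅔))*0 = -14/3*0 = 0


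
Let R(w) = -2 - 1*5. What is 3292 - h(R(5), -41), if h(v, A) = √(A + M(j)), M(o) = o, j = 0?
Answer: 3292 - I*√41 ≈ 3292.0 - 6.4031*I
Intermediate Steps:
R(w) = -7 (R(w) = -2 - 5 = -7)
h(v, A) = √A (h(v, A) = √(A + 0) = √A)
3292 - h(R(5), -41) = 3292 - √(-41) = 3292 - I*√41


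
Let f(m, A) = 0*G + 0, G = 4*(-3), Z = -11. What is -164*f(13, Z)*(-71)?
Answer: 0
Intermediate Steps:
G = -12
f(m, A) = 0 (f(m, A) = 0*(-12) + 0 = 0 + 0 = 0)
-164*f(13, Z)*(-71) = -164*0*(-71) = 0*(-71) = 0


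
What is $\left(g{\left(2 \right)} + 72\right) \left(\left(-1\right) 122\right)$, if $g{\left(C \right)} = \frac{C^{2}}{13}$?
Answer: $- \frac{114680}{13} \approx -8821.5$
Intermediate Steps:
$g{\left(C \right)} = \frac{C^{2}}{13}$ ($g{\left(C \right)} = C^{2} \cdot \frac{1}{13} = \frac{C^{2}}{13}$)
$\left(g{\left(2 \right)} + 72\right) \left(\left(-1\right) 122\right) = \left(\frac{2^{2}}{13} + 72\right) \left(\left(-1\right) 122\right) = \left(\frac{1}{13} \cdot 4 + 72\right) \left(-122\right) = \left(\frac{4}{13} + 72\right) \left(-122\right) = \frac{940}{13} \left(-122\right) = - \frac{114680}{13}$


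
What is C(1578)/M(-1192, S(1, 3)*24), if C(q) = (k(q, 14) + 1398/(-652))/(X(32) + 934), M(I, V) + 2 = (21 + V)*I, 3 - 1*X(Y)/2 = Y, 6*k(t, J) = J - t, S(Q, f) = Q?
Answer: 257029/45956603376 ≈ 5.5929e-6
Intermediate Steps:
k(t, J) = -t/6 + J/6 (k(t, J) = (J - t)/6 = -t/6 + J/6)
X(Y) = 6 - 2*Y
M(I, V) = -2 + I*(21 + V) (M(I, V) = -2 + (21 + V)*I = -2 + I*(21 + V))
C(q) = 185/856728 - q/5256 (C(q) = ((-q/6 + (1/6)*14) + 1398/(-652))/((6 - 2*32) + 934) = ((-q/6 + 7/3) + 1398*(-1/652))/((6 - 64) + 934) = ((7/3 - q/6) - 699/326)/(-58 + 934) = (185/978 - q/6)/876 = (185/978 - q/6)*(1/876) = 185/856728 - q/5256)
C(1578)/M(-1192, S(1, 3)*24) = (185/856728 - 1/5256*1578)/(-2 + 21*(-1192) - 1192*24) = (185/856728 - 263/876)/(-2 - 25032 - 1192*24) = -257029/(856728*(-2 - 25032 - 28608)) = -257029/856728/(-53642) = -257029/856728*(-1/53642) = 257029/45956603376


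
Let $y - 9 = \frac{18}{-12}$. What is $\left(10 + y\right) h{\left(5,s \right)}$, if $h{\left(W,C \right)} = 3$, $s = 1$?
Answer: $\frac{105}{2} \approx 52.5$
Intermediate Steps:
$y = \frac{15}{2}$ ($y = 9 + \frac{18}{-12} = 9 + 18 \left(- \frac{1}{12}\right) = 9 - \frac{3}{2} = \frac{15}{2} \approx 7.5$)
$\left(10 + y\right) h{\left(5,s \right)} = \left(10 + \frac{15}{2}\right) 3 = \frac{35}{2} \cdot 3 = \frac{105}{2}$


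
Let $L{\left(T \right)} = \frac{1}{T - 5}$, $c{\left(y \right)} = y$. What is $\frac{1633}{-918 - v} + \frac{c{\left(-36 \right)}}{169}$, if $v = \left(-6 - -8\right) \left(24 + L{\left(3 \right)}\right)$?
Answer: $- \frac{310717}{163085} \approx -1.9052$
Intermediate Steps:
$L{\left(T \right)} = \frac{1}{-5 + T}$
$v = 47$ ($v = \left(-6 - -8\right) \left(24 + \frac{1}{-5 + 3}\right) = \left(-6 + 8\right) \left(24 + \frac{1}{-2}\right) = 2 \left(24 - \frac{1}{2}\right) = 2 \cdot \frac{47}{2} = 47$)
$\frac{1633}{-918 - v} + \frac{c{\left(-36 \right)}}{169} = \frac{1633}{-918 - 47} - \frac{36}{169} = \frac{1633}{-965} - \frac{36}{169} = 1633 \left(- \frac{1}{965}\right) - \frac{36}{169} = - \frac{1633}{965} - \frac{36}{169} = - \frac{310717}{163085}$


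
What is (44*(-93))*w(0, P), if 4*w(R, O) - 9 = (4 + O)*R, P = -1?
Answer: -9207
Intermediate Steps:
w(R, O) = 9/4 + R*(4 + O)/4 (w(R, O) = 9/4 + ((4 + O)*R)/4 = 9/4 + (R*(4 + O))/4 = 9/4 + R*(4 + O)/4)
(44*(-93))*w(0, P) = (44*(-93))*(9/4 + 0 + (1/4)*(-1)*0) = -4092*(9/4 + 0 + 0) = -4092*9/4 = -9207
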